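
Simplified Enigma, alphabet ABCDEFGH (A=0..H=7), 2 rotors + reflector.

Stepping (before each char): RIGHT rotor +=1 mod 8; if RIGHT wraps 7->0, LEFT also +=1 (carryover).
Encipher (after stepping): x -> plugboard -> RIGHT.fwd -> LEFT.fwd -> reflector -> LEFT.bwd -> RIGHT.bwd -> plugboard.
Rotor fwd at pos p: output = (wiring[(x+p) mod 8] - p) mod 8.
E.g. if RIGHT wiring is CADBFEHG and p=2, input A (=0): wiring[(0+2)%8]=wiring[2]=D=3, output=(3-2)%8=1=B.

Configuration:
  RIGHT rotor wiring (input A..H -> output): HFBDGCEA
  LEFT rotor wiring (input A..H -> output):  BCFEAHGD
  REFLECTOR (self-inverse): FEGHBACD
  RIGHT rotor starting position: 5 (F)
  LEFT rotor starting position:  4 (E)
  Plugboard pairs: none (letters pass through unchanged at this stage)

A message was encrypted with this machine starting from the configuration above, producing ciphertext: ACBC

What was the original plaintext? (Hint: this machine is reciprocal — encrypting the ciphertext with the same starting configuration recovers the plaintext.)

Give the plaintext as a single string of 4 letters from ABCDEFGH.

Char 1 ('A'): step: R->6, L=4; A->plug->A->R->G->L->B->refl->E->L'->A->R'->G->plug->G
Char 2 ('C'): step: R->7, L=4; C->plug->C->R->G->L->B->refl->E->L'->A->R'->B->plug->B
Char 3 ('B'): step: R->0, L->5 (L advanced); B->plug->B->R->F->L->A->refl->F->L'->E->R'->G->plug->G
Char 4 ('C'): step: R->1, L=5; C->plug->C->R->C->L->G->refl->C->L'->A->R'->B->plug->B

Answer: GBGB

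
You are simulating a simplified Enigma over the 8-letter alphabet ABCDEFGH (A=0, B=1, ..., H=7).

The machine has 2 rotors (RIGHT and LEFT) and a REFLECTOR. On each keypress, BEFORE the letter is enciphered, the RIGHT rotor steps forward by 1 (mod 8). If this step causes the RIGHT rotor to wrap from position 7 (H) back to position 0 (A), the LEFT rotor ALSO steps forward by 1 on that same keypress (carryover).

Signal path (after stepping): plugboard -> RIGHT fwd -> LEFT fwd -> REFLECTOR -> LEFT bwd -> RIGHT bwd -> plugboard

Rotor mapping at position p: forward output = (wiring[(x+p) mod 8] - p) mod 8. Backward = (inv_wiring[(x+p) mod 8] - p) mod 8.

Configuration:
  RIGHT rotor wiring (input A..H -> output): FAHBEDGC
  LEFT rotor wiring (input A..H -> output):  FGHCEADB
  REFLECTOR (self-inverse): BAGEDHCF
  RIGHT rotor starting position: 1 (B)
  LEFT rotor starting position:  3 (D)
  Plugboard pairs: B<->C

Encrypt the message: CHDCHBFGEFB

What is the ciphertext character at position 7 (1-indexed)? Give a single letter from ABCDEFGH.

Char 1 ('C'): step: R->2, L=3; C->plug->B->R->H->L->E->refl->D->L'->G->R'->H->plug->H
Char 2 ('H'): step: R->3, L=3; H->plug->H->R->E->L->G->refl->C->L'->F->R'->G->plug->G
Char 3 ('D'): step: R->4, L=3; D->plug->D->R->G->L->D->refl->E->L'->H->R'->B->plug->C
Char 4 ('C'): step: R->5, L=3; C->plug->B->R->B->L->B->refl->A->L'->D->R'->E->plug->E
Char 5 ('H'): step: R->6, L=3; H->plug->H->R->F->L->C->refl->G->L'->E->R'->B->plug->C
Char 6 ('B'): step: R->7, L=3; B->plug->C->R->B->L->B->refl->A->L'->D->R'->A->plug->A
Char 7 ('F'): step: R->0, L->4 (L advanced); F->plug->F->R->D->L->F->refl->H->L'->C->R'->H->plug->H

H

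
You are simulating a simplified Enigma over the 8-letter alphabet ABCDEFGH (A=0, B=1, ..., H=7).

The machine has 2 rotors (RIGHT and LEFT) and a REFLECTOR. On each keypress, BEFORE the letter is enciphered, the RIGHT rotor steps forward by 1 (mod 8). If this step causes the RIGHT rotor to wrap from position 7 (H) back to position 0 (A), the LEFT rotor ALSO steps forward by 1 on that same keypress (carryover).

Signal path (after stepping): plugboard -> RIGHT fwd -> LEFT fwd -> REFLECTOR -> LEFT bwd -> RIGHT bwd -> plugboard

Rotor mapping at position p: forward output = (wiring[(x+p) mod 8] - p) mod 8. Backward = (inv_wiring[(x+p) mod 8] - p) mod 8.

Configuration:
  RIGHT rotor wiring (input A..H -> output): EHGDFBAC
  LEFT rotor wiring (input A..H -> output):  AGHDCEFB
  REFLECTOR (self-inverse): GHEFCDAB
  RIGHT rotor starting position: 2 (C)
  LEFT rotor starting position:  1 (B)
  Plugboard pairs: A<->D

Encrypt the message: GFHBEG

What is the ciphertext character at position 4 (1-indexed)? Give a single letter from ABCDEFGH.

Char 1 ('G'): step: R->3, L=1; G->plug->G->R->E->L->D->refl->F->L'->A->R'->A->plug->D
Char 2 ('F'): step: R->4, L=1; F->plug->F->R->D->L->B->refl->H->L'->H->R'->H->plug->H
Char 3 ('H'): step: R->5, L=1; H->plug->H->R->A->L->F->refl->D->L'->E->R'->A->plug->D
Char 4 ('B'): step: R->6, L=1; B->plug->B->R->E->L->D->refl->F->L'->A->R'->E->plug->E

E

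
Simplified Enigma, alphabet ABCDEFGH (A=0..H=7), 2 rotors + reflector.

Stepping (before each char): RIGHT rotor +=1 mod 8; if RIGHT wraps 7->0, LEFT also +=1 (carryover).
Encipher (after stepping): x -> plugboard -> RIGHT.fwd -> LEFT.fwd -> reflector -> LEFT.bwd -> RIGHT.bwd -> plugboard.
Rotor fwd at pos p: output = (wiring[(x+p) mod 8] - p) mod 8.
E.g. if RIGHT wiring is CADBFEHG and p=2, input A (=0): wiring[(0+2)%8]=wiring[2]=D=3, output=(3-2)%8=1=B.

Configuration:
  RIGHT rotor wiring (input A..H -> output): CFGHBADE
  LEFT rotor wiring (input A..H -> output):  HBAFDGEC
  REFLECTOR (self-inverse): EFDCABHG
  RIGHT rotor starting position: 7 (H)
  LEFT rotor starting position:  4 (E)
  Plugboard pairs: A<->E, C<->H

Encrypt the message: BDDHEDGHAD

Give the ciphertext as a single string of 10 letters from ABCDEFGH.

Char 1 ('B'): step: R->0, L->5 (L advanced); B->plug->B->R->F->L->D->refl->C->L'->D->R'->G->plug->G
Char 2 ('D'): step: R->1, L=5; D->plug->D->R->A->L->B->refl->F->L'->C->R'->F->plug->F
Char 3 ('D'): step: R->2, L=5; D->plug->D->R->G->L->A->refl->E->L'->E->R'->A->plug->E
Char 4 ('H'): step: R->3, L=5; H->plug->C->R->F->L->D->refl->C->L'->D->R'->H->plug->C
Char 5 ('E'): step: R->4, L=5; E->plug->A->R->F->L->D->refl->C->L'->D->R'->H->plug->C
Char 6 ('D'): step: R->5, L=5; D->plug->D->R->F->L->D->refl->C->L'->D->R'->A->plug->E
Char 7 ('G'): step: R->6, L=5; G->plug->G->R->D->L->C->refl->D->L'->F->R'->A->plug->E
Char 8 ('H'): step: R->7, L=5; H->plug->C->R->G->L->A->refl->E->L'->E->R'->H->plug->C
Char 9 ('A'): step: R->0, L->6 (L advanced); A->plug->E->R->B->L->E->refl->A->L'->H->R'->D->plug->D
Char 10 ('D'): step: R->1, L=6; D->plug->D->R->A->L->G->refl->H->L'->F->R'->B->plug->B

Answer: GFECCEECDB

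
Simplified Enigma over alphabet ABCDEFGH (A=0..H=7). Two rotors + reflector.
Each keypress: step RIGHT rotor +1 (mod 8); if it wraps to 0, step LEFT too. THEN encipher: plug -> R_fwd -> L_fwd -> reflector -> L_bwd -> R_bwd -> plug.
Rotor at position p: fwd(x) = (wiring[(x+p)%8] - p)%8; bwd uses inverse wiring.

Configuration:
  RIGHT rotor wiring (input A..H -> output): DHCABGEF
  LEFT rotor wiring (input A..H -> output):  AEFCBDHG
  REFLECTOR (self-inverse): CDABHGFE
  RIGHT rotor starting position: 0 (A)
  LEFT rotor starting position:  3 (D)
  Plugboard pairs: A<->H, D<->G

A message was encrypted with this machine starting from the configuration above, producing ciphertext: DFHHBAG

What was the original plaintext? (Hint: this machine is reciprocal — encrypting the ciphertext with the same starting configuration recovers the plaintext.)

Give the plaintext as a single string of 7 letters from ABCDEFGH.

Answer: HHGGEDC

Derivation:
Char 1 ('D'): step: R->1, L=3; D->plug->G->R->E->L->D->refl->B->L'->G->R'->A->plug->H
Char 2 ('F'): step: R->2, L=3; F->plug->F->R->D->L->E->refl->H->L'->A->R'->A->plug->H
Char 3 ('H'): step: R->3, L=3; H->plug->A->R->F->L->F->refl->G->L'->B->R'->D->plug->G
Char 4 ('H'): step: R->4, L=3; H->plug->A->R->F->L->F->refl->G->L'->B->R'->D->plug->G
Char 5 ('B'): step: R->5, L=3; B->plug->B->R->H->L->C->refl->A->L'->C->R'->E->plug->E
Char 6 ('A'): step: R->6, L=3; A->plug->H->R->A->L->H->refl->E->L'->D->R'->G->plug->D
Char 7 ('G'): step: R->7, L=3; G->plug->D->R->D->L->E->refl->H->L'->A->R'->C->plug->C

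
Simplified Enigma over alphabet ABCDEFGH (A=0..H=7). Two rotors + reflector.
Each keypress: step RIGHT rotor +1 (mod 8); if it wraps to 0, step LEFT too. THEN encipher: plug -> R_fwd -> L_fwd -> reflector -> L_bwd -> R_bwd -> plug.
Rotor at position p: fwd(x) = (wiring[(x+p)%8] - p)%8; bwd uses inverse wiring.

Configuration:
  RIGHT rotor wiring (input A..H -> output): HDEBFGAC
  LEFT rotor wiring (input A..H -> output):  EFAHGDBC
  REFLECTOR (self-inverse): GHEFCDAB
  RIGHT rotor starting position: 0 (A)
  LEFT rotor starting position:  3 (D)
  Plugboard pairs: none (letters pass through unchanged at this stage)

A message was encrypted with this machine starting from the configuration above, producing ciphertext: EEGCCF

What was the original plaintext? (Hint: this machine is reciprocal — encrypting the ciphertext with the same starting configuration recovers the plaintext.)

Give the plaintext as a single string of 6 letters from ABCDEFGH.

Char 1 ('E'): step: R->1, L=3; E->plug->E->R->F->L->B->refl->H->L'->E->R'->D->plug->D
Char 2 ('E'): step: R->2, L=3; E->plug->E->R->G->L->C->refl->E->L'->A->R'->F->plug->F
Char 3 ('G'): step: R->3, L=3; G->plug->G->R->A->L->E->refl->C->L'->G->R'->A->plug->A
Char 4 ('C'): step: R->4, L=3; C->plug->C->R->E->L->H->refl->B->L'->F->R'->H->plug->H
Char 5 ('C'): step: R->5, L=3; C->plug->C->R->F->L->B->refl->H->L'->E->R'->G->plug->G
Char 6 ('F'): step: R->6, L=3; F->plug->F->R->D->L->G->refl->A->L'->C->R'->A->plug->A

Answer: DFAHGA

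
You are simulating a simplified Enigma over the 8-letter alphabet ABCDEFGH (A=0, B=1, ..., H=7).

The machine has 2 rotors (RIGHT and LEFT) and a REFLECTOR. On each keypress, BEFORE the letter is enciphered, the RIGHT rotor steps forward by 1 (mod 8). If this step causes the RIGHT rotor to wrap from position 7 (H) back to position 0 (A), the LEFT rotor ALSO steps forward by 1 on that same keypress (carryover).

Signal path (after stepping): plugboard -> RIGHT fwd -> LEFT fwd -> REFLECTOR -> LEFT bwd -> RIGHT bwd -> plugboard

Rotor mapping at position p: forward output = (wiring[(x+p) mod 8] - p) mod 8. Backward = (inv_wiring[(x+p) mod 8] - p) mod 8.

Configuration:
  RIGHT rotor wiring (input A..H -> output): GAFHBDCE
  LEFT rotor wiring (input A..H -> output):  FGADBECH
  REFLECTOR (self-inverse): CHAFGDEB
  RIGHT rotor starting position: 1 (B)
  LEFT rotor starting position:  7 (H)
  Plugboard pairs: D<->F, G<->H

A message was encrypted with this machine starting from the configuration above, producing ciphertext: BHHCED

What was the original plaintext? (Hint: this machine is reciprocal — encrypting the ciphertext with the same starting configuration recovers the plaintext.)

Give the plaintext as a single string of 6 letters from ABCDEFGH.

Answer: ECDABG

Derivation:
Char 1 ('B'): step: R->2, L=7; B->plug->B->R->F->L->C->refl->A->L'->A->R'->E->plug->E
Char 2 ('H'): step: R->3, L=7; H->plug->G->R->F->L->C->refl->A->L'->A->R'->C->plug->C
Char 3 ('H'): step: R->4, L=7; H->plug->G->R->B->L->G->refl->E->L'->E->R'->F->plug->D
Char 4 ('C'): step: R->5, L=7; C->plug->C->R->H->L->D->refl->F->L'->G->R'->A->plug->A
Char 5 ('E'): step: R->6, L=7; E->plug->E->R->H->L->D->refl->F->L'->G->R'->B->plug->B
Char 6 ('D'): step: R->7, L=7; D->plug->F->R->C->L->H->refl->B->L'->D->R'->H->plug->G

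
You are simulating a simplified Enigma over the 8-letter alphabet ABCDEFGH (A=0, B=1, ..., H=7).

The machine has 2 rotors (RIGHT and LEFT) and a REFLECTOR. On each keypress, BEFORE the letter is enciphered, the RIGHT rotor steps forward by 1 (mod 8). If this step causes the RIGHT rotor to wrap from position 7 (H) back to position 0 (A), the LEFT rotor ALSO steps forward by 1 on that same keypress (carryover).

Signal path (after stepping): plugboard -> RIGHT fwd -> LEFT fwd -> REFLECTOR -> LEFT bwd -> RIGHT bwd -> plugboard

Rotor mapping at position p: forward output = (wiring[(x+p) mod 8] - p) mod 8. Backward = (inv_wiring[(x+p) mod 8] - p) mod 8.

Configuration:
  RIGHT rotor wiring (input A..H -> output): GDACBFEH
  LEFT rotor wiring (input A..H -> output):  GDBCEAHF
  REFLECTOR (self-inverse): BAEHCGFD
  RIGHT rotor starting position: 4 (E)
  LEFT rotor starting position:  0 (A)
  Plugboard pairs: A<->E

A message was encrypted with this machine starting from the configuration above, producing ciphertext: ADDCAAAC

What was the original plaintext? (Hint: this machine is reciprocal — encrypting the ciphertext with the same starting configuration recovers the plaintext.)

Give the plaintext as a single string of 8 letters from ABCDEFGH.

Char 1 ('A'): step: R->5, L=0; A->plug->E->R->G->L->H->refl->D->L'->B->R'->D->plug->D
Char 2 ('D'): step: R->6, L=0; D->plug->D->R->F->L->A->refl->B->L'->C->R'->E->plug->A
Char 3 ('D'): step: R->7, L=0; D->plug->D->R->B->L->D->refl->H->L'->G->R'->G->plug->G
Char 4 ('C'): step: R->0, L->1 (L advanced); C->plug->C->R->A->L->C->refl->E->L'->G->R'->A->plug->E
Char 5 ('A'): step: R->1, L=1; A->plug->E->R->E->L->H->refl->D->L'->D->R'->F->plug->F
Char 6 ('A'): step: R->2, L=1; A->plug->E->R->C->L->B->refl->A->L'->B->R'->H->plug->H
Char 7 ('A'): step: R->3, L=1; A->plug->E->R->E->L->H->refl->D->L'->D->R'->F->plug->F
Char 8 ('C'): step: R->4, L=1; C->plug->C->R->A->L->C->refl->E->L'->G->R'->H->plug->H

Answer: DAGEFHFH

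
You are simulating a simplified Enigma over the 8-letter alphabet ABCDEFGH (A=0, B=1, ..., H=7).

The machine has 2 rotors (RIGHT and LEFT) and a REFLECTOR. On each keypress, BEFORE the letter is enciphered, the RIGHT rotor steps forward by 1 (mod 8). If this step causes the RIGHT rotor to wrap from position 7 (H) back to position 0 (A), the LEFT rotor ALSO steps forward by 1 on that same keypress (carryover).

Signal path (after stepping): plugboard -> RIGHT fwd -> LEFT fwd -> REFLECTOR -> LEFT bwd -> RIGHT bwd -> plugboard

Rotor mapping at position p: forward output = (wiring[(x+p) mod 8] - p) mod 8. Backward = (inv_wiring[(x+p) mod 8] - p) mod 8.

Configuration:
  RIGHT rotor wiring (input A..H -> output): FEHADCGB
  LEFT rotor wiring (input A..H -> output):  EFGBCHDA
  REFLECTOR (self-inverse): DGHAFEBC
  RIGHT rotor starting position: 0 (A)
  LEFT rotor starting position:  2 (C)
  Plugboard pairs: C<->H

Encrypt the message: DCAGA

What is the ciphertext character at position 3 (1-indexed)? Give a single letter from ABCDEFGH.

Char 1 ('D'): step: R->1, L=2; D->plug->D->R->C->L->A->refl->D->L'->H->R'->C->plug->H
Char 2 ('C'): step: R->2, L=2; C->plug->H->R->C->L->A->refl->D->L'->H->R'->F->plug->F
Char 3 ('A'): step: R->3, L=2; A->plug->A->R->F->L->G->refl->B->L'->E->R'->H->plug->C

C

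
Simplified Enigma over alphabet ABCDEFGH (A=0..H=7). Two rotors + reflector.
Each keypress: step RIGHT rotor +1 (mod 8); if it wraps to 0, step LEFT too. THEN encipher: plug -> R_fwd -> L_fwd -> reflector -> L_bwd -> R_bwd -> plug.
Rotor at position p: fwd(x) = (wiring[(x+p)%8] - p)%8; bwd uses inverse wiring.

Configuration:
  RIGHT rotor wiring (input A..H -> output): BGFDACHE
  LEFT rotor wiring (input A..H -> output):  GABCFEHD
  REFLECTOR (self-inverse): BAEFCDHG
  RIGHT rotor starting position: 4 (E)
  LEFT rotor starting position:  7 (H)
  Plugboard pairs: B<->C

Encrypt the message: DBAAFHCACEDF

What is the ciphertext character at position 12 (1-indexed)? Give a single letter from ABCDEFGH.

Char 1 ('D'): step: R->5, L=7; D->plug->D->R->E->L->D->refl->F->L'->G->R'->G->plug->G
Char 2 ('B'): step: R->6, L=7; B->plug->C->R->D->L->C->refl->E->L'->A->R'->D->plug->D
Char 3 ('A'): step: R->7, L=7; A->plug->A->R->F->L->G->refl->H->L'->B->R'->F->plug->F
Char 4 ('A'): step: R->0, L->0 (L advanced); A->plug->A->R->B->L->A->refl->B->L'->C->R'->F->plug->F
Char 5 ('F'): step: R->1, L=0; F->plug->F->R->G->L->H->refl->G->L'->A->R'->H->plug->H
Char 6 ('H'): step: R->2, L=0; H->plug->H->R->E->L->F->refl->D->L'->H->R'->G->plug->G
Char 7 ('C'): step: R->3, L=0; C->plug->B->R->F->L->E->refl->C->L'->D->R'->G->plug->G
Char 8 ('A'): step: R->4, L=0; A->plug->A->R->E->L->F->refl->D->L'->H->R'->H->plug->H
Char 9 ('C'): step: R->5, L=0; C->plug->B->R->C->L->B->refl->A->L'->B->R'->E->plug->E
Char 10 ('E'): step: R->6, L=0; E->plug->E->R->H->L->D->refl->F->L'->E->R'->H->plug->H
Char 11 ('D'): step: R->7, L=0; D->plug->D->R->G->L->H->refl->G->L'->A->R'->H->plug->H
Char 12 ('F'): step: R->0, L->1 (L advanced); F->plug->F->R->C->L->B->refl->A->L'->B->R'->A->plug->A

A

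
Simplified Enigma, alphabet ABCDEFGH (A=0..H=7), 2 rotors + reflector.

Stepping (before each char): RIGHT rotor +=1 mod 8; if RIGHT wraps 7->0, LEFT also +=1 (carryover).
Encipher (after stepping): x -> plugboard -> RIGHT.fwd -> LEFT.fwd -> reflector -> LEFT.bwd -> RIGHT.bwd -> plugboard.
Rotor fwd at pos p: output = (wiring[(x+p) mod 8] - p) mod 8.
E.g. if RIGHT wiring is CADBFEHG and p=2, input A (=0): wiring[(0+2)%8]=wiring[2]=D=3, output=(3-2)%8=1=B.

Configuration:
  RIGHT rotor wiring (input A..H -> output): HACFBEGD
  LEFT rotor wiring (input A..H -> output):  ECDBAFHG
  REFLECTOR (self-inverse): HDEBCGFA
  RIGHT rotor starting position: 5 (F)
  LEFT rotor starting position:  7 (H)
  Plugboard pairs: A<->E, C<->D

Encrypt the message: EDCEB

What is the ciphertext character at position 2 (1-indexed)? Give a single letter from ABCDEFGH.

Char 1 ('E'): step: R->6, L=7; E->plug->A->R->A->L->H->refl->A->L'->H->R'->F->plug->F
Char 2 ('D'): step: R->7, L=7; D->plug->C->R->B->L->F->refl->G->L'->G->R'->E->plug->A

A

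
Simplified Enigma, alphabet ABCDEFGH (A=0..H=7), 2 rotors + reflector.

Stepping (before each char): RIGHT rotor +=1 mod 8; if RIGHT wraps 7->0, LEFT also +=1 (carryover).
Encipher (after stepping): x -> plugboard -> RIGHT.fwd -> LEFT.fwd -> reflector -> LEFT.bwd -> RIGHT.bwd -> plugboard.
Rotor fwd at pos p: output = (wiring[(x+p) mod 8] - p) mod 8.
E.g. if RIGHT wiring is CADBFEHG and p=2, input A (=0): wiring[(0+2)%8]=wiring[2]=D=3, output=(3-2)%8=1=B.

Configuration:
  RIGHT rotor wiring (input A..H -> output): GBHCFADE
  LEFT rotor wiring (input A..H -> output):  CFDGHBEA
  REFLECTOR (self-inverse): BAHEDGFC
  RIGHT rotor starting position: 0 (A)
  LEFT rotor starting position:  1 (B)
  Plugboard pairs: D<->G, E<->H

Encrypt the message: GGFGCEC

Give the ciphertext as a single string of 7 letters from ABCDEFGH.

Char 1 ('G'): step: R->1, L=1; G->plug->D->R->E->L->A->refl->B->L'->H->R'->E->plug->H
Char 2 ('G'): step: R->2, L=1; G->plug->D->R->G->L->H->refl->C->L'->B->R'->E->plug->H
Char 3 ('F'): step: R->3, L=1; F->plug->F->R->D->L->G->refl->F->L'->C->R'->B->plug->B
Char 4 ('G'): step: R->4, L=1; G->plug->D->R->A->L->E->refl->D->L'->F->R'->F->plug->F
Char 5 ('C'): step: R->5, L=1; C->plug->C->R->H->L->B->refl->A->L'->E->R'->E->plug->H
Char 6 ('E'): step: R->6, L=1; E->plug->H->R->C->L->F->refl->G->L'->D->R'->D->plug->G
Char 7 ('C'): step: R->7, L=1; C->plug->C->R->C->L->F->refl->G->L'->D->R'->E->plug->H

Answer: HHBFHGH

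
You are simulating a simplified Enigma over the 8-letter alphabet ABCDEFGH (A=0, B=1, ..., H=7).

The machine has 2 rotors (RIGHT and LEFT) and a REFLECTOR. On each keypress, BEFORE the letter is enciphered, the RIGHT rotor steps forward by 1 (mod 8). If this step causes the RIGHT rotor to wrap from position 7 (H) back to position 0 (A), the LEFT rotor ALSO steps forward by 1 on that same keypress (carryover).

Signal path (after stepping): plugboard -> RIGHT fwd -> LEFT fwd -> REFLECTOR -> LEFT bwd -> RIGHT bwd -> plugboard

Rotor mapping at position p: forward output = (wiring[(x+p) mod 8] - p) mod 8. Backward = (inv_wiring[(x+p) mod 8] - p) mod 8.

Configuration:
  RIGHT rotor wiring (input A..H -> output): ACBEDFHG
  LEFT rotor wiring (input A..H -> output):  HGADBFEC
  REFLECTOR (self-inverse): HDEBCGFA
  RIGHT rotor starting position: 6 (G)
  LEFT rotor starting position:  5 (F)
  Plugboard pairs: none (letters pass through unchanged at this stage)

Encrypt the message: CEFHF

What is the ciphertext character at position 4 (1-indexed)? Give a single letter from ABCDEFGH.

Char 1 ('C'): step: R->7, L=5; C->plug->C->R->D->L->C->refl->E->L'->H->R'->A->plug->A
Char 2 ('E'): step: R->0, L->6 (L advanced); E->plug->E->R->D->L->A->refl->H->L'->H->R'->G->plug->G
Char 3 ('F'): step: R->1, L=6; F->plug->F->R->G->L->D->refl->B->L'->C->R'->D->plug->D
Char 4 ('H'): step: R->2, L=6; H->plug->H->R->A->L->G->refl->F->L'->F->R'->E->plug->E

E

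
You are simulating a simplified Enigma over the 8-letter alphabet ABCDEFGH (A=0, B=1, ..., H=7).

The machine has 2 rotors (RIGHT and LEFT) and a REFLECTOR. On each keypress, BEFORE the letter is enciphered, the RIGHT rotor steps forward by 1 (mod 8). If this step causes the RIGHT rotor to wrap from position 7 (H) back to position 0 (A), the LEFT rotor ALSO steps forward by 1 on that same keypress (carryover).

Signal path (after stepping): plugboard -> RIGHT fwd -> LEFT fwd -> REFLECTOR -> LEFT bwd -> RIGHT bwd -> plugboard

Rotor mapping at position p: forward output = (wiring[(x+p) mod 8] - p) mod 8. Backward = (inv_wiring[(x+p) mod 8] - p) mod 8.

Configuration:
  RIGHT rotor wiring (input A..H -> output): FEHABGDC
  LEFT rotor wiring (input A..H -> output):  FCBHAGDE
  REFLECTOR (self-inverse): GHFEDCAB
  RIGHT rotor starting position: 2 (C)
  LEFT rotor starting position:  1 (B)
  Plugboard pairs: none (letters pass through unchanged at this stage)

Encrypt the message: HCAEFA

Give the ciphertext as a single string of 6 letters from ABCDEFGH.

Answer: ADFFEE

Derivation:
Char 1 ('H'): step: R->3, L=1; H->plug->H->R->E->L->F->refl->C->L'->F->R'->A->plug->A
Char 2 ('C'): step: R->4, L=1; C->plug->C->R->H->L->E->refl->D->L'->G->R'->D->plug->D
Char 3 ('A'): step: R->5, L=1; A->plug->A->R->B->L->A->refl->G->L'->C->R'->F->plug->F
Char 4 ('E'): step: R->6, L=1; E->plug->E->R->B->L->A->refl->G->L'->C->R'->F->plug->F
Char 5 ('F'): step: R->7, L=1; F->plug->F->R->C->L->G->refl->A->L'->B->R'->E->plug->E
Char 6 ('A'): step: R->0, L->2 (L advanced); A->plug->A->R->F->L->C->refl->F->L'->B->R'->E->plug->E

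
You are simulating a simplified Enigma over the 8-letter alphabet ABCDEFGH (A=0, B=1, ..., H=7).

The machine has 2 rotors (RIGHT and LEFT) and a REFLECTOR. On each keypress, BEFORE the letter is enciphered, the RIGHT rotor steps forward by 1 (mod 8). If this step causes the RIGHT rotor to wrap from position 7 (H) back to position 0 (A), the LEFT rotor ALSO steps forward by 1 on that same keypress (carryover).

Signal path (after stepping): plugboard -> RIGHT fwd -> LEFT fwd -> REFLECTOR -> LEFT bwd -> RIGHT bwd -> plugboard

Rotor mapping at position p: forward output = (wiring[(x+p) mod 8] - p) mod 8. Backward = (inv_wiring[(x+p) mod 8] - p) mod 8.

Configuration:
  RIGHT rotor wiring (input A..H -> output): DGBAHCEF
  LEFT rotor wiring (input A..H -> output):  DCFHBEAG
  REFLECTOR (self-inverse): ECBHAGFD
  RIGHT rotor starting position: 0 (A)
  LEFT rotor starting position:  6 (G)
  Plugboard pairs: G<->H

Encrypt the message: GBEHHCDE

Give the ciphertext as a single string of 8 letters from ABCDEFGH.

Answer: CGCCEDCG

Derivation:
Char 1 ('G'): step: R->1, L=6; G->plug->H->R->C->L->F->refl->G->L'->H->R'->C->plug->C
Char 2 ('B'): step: R->2, L=6; B->plug->B->R->G->L->D->refl->H->L'->E->R'->H->plug->G
Char 3 ('E'): step: R->3, L=6; E->plug->E->R->C->L->F->refl->G->L'->H->R'->C->plug->C
Char 4 ('H'): step: R->4, L=6; H->plug->G->R->F->L->B->refl->C->L'->A->R'->C->plug->C
Char 5 ('H'): step: R->5, L=6; H->plug->G->R->D->L->E->refl->A->L'->B->R'->E->plug->E
Char 6 ('C'): step: R->6, L=6; C->plug->C->R->F->L->B->refl->C->L'->A->R'->D->plug->D
Char 7 ('D'): step: R->7, L=6; D->plug->D->R->C->L->F->refl->G->L'->H->R'->C->plug->C
Char 8 ('E'): step: R->0, L->7 (L advanced); E->plug->E->R->H->L->B->refl->C->L'->F->R'->H->plug->G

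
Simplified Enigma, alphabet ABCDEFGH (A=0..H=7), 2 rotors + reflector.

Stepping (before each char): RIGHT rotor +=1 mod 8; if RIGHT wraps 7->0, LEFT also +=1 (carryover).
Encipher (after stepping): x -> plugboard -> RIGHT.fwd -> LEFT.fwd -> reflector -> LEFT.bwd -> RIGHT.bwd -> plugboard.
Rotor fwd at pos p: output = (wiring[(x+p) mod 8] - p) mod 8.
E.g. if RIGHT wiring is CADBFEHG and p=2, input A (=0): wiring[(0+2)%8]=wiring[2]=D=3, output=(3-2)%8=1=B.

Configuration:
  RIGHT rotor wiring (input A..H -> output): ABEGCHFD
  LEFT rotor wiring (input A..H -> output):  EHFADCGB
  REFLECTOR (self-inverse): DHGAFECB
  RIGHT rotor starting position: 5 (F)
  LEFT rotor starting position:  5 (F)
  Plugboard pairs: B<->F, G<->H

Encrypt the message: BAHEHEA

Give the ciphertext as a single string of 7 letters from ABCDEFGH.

Answer: CEEGGGD

Derivation:
Char 1 ('B'): step: R->6, L=5; B->plug->F->R->A->L->F->refl->E->L'->C->R'->C->plug->C
Char 2 ('A'): step: R->7, L=5; A->plug->A->R->E->L->C->refl->G->L'->H->R'->E->plug->E
Char 3 ('H'): step: R->0, L->6 (L advanced); H->plug->G->R->F->L->C->refl->G->L'->C->R'->E->plug->E
Char 4 ('E'): step: R->1, L=6; E->plug->E->R->G->L->F->refl->E->L'->H->R'->H->plug->G
Char 5 ('H'): step: R->2, L=6; H->plug->G->R->G->L->F->refl->E->L'->H->R'->H->plug->G
Char 6 ('E'): step: R->3, L=6; E->plug->E->R->A->L->A->refl->D->L'->B->R'->H->plug->G
Char 7 ('A'): step: R->4, L=6; A->plug->A->R->G->L->F->refl->E->L'->H->R'->D->plug->D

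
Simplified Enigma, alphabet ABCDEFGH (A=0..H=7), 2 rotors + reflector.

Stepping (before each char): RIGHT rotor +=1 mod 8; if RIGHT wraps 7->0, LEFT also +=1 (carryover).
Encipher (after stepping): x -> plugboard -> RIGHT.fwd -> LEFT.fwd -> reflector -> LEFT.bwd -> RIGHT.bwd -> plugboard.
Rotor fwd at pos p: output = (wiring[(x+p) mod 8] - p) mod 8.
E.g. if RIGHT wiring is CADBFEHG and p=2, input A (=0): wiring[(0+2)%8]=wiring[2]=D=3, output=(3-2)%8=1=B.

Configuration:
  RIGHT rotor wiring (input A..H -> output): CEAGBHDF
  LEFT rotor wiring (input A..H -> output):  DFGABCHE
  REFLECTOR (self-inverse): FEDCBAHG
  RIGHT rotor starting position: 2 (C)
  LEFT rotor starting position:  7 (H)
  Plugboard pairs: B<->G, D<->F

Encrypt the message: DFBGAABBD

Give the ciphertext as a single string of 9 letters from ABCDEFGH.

Char 1 ('D'): step: R->3, L=7; D->plug->F->R->H->L->A->refl->F->L'->A->R'->D->plug->F
Char 2 ('F'): step: R->4, L=7; F->plug->D->R->B->L->E->refl->B->L'->E->R'->G->plug->B
Char 3 ('B'): step: R->5, L=7; B->plug->G->R->B->L->E->refl->B->L'->E->R'->H->plug->H
Char 4 ('G'): step: R->6, L=7; G->plug->B->R->H->L->A->refl->F->L'->A->R'->F->plug->D
Char 5 ('A'): step: R->7, L=7; A->plug->A->R->G->L->D->refl->C->L'->F->R'->C->plug->C
Char 6 ('A'): step: R->0, L->0 (L advanced); A->plug->A->R->C->L->G->refl->H->L'->G->R'->D->plug->F
Char 7 ('B'): step: R->1, L=0; B->plug->G->R->E->L->B->refl->E->L'->H->R'->B->plug->G
Char 8 ('B'): step: R->2, L=0; B->plug->G->R->A->L->D->refl->C->L'->F->R'->D->plug->F
Char 9 ('D'): step: R->3, L=0; D->plug->F->R->H->L->E->refl->B->L'->E->R'->C->plug->C

Answer: FBHDCFGFC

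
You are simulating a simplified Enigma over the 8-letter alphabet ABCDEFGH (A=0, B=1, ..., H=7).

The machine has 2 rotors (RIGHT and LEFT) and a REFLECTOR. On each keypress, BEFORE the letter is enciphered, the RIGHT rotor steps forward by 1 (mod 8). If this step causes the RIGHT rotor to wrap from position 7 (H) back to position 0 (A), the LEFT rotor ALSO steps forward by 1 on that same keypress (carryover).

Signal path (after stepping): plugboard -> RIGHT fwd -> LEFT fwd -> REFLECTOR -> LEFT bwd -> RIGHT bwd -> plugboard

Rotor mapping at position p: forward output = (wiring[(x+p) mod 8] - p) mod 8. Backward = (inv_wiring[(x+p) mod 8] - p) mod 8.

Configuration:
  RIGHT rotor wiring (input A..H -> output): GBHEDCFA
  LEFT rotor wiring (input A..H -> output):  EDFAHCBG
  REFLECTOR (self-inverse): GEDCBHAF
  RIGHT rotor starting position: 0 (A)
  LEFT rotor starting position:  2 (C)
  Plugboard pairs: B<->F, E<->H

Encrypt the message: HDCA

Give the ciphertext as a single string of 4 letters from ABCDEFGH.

Char 1 ('H'): step: R->1, L=2; H->plug->E->R->B->L->G->refl->A->L'->D->R'->C->plug->C
Char 2 ('D'): step: R->2, L=2; D->plug->D->R->A->L->D->refl->C->L'->G->R'->F->plug->B
Char 3 ('C'): step: R->3, L=2; C->plug->C->R->H->L->B->refl->E->L'->F->R'->E->plug->H
Char 4 ('A'): step: R->4, L=2; A->plug->A->R->H->L->B->refl->E->L'->F->R'->F->plug->B

Answer: CBHB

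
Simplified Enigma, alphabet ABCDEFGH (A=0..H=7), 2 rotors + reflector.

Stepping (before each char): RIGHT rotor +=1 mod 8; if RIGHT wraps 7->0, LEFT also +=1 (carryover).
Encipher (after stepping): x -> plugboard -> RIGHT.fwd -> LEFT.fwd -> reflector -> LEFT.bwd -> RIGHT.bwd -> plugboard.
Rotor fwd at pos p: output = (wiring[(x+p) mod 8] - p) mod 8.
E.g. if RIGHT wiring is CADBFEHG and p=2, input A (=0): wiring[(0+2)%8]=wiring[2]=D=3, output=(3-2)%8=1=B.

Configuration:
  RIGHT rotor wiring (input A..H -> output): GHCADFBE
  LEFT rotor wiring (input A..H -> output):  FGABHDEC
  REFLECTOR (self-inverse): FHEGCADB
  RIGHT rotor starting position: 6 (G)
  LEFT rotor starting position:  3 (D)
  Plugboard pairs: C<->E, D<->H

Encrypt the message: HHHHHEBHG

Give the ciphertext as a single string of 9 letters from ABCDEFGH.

Answer: FCEAAGHCA

Derivation:
Char 1 ('H'): step: R->7, L=3; H->plug->D->R->D->L->B->refl->H->L'->E->R'->F->plug->F
Char 2 ('H'): step: R->0, L->4 (L advanced); H->plug->D->R->A->L->D->refl->G->L'->D->R'->E->plug->C
Char 3 ('H'): step: R->1, L=4; H->plug->D->R->C->L->A->refl->F->L'->H->R'->C->plug->E
Char 4 ('H'): step: R->2, L=4; H->plug->D->R->D->L->G->refl->D->L'->A->R'->A->plug->A
Char 5 ('H'): step: R->3, L=4; H->plug->D->R->G->L->E->refl->C->L'->F->R'->A->plug->A
Char 6 ('E'): step: R->4, L=4; E->plug->C->R->F->L->C->refl->E->L'->G->R'->G->plug->G
Char 7 ('B'): step: R->5, L=4; B->plug->B->R->E->L->B->refl->H->L'->B->R'->D->plug->H
Char 8 ('H'): step: R->6, L=4; H->plug->D->R->B->L->H->refl->B->L'->E->R'->E->plug->C
Char 9 ('G'): step: R->7, L=4; G->plug->G->R->G->L->E->refl->C->L'->F->R'->A->plug->A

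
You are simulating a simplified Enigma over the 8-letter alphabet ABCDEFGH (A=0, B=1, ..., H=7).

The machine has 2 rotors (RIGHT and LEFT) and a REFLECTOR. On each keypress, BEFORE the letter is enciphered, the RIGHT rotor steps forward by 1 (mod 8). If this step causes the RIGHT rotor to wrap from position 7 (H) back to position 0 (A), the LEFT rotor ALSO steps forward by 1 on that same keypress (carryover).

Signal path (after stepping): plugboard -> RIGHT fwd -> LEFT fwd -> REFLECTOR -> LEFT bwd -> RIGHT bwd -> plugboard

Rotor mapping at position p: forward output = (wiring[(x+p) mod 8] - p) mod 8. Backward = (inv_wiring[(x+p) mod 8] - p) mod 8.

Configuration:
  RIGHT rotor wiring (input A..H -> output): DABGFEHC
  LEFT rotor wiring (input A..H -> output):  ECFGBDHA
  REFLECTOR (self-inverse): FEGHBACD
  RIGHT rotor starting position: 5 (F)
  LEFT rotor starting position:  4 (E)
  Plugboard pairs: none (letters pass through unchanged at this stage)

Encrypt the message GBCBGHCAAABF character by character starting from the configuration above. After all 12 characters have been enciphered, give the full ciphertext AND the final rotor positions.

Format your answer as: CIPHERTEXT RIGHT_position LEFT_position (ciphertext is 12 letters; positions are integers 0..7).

Char 1 ('G'): step: R->6, L=4; G->plug->G->R->H->L->C->refl->G->L'->F->R'->C->plug->C
Char 2 ('B'): step: R->7, L=4; B->plug->B->R->E->L->A->refl->F->L'->A->R'->H->plug->H
Char 3 ('C'): step: R->0, L->5 (L advanced); C->plug->C->R->B->L->C->refl->G->L'->A->R'->B->plug->B
Char 4 ('B'): step: R->1, L=5; B->plug->B->R->A->L->G->refl->C->L'->B->R'->G->plug->G
Char 5 ('G'): step: R->2, L=5; G->plug->G->R->B->L->C->refl->G->L'->A->R'->F->plug->F
Char 6 ('H'): step: R->3, L=5; H->plug->H->R->G->L->B->refl->E->L'->H->R'->E->plug->E
Char 7 ('C'): step: R->4, L=5; C->plug->C->R->D->L->H->refl->D->L'->C->R'->H->plug->H
Char 8 ('A'): step: R->5, L=5; A->plug->A->R->H->L->E->refl->B->L'->G->R'->D->plug->D
Char 9 ('A'): step: R->6, L=5; A->plug->A->R->B->L->C->refl->G->L'->A->R'->F->plug->F
Char 10 ('A'): step: R->7, L=5; A->plug->A->R->D->L->H->refl->D->L'->C->R'->D->plug->D
Char 11 ('B'): step: R->0, L->6 (L advanced); B->plug->B->R->A->L->B->refl->E->L'->D->R'->A->plug->A
Char 12 ('F'): step: R->1, L=6; F->plug->F->R->G->L->D->refl->H->L'->E->R'->D->plug->D
Final: ciphertext=CHBGFEHDFDAD, RIGHT=1, LEFT=6

Answer: CHBGFEHDFDAD 1 6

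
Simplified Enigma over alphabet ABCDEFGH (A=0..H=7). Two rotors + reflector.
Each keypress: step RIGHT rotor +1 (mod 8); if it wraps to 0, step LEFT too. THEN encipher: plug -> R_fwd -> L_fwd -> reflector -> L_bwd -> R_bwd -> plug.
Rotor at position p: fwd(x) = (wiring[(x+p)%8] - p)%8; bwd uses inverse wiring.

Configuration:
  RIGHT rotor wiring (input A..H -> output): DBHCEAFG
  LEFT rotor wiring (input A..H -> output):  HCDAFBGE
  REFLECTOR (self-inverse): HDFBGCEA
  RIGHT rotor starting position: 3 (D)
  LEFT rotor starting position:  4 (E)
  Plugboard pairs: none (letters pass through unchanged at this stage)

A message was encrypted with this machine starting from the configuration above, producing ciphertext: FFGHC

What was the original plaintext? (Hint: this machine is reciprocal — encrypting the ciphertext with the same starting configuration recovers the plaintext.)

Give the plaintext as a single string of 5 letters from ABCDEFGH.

Char 1 ('F'): step: R->4, L=4; F->plug->F->R->F->L->G->refl->E->L'->H->R'->E->plug->E
Char 2 ('F'): step: R->5, L=4; F->plug->F->R->C->L->C->refl->F->L'->B->R'->C->plug->C
Char 3 ('G'): step: R->6, L=4; G->plug->G->R->G->L->H->refl->A->L'->D->R'->D->plug->D
Char 4 ('H'): step: R->7, L=4; H->plug->H->R->G->L->H->refl->A->L'->D->R'->E->plug->E
Char 5 ('C'): step: R->0, L->5 (L advanced); C->plug->C->R->H->L->A->refl->H->L'->C->R'->D->plug->D

Answer: ECDED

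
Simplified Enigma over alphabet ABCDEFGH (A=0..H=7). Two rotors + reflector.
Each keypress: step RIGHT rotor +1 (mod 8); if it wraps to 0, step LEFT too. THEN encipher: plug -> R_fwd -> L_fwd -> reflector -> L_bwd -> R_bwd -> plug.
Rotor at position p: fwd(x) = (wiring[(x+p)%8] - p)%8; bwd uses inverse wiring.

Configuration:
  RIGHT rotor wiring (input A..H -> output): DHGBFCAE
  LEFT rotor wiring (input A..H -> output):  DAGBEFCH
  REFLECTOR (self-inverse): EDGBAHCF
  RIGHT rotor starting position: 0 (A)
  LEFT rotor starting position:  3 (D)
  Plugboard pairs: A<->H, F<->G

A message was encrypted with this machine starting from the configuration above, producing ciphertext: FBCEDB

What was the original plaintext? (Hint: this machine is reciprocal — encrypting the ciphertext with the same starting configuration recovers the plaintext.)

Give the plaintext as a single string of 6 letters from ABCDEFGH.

Char 1 ('F'): step: R->1, L=3; F->plug->G->R->D->L->H->refl->F->L'->G->R'->A->plug->H
Char 2 ('B'): step: R->2, L=3; B->plug->B->R->H->L->D->refl->B->L'->B->R'->G->plug->F
Char 3 ('C'): step: R->3, L=3; C->plug->C->R->H->L->D->refl->B->L'->B->R'->E->plug->E
Char 4 ('E'): step: R->4, L=3; E->plug->E->R->H->L->D->refl->B->L'->B->R'->A->plug->H
Char 5 ('D'): step: R->5, L=3; D->plug->D->R->G->L->F->refl->H->L'->D->R'->B->plug->B
Char 6 ('B'): step: R->6, L=3; B->plug->B->R->G->L->F->refl->H->L'->D->R'->F->plug->G

Answer: HFEHBG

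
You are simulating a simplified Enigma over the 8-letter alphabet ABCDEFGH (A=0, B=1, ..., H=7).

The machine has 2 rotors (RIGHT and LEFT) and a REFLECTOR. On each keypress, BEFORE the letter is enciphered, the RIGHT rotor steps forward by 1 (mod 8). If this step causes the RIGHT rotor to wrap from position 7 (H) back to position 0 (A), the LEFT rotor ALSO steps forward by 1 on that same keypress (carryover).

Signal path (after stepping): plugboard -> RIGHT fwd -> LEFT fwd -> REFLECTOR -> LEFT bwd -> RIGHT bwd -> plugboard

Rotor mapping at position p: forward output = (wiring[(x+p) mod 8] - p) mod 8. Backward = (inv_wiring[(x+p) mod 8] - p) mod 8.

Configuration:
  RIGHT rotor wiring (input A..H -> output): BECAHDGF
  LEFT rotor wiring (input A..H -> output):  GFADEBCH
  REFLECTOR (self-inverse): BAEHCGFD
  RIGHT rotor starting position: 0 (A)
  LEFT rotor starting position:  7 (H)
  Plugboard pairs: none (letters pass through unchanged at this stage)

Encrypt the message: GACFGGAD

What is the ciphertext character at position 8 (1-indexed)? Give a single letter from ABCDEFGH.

Char 1 ('G'): step: R->1, L=7; G->plug->G->R->E->L->E->refl->C->L'->G->R'->D->plug->D
Char 2 ('A'): step: R->2, L=7; A->plug->A->R->A->L->A->refl->B->L'->D->R'->F->plug->F
Char 3 ('C'): step: R->3, L=7; C->plug->C->R->A->L->A->refl->B->L'->D->R'->D->plug->D
Char 4 ('F'): step: R->4, L=7; F->plug->F->R->A->L->A->refl->B->L'->D->R'->A->plug->A
Char 5 ('G'): step: R->5, L=7; G->plug->G->R->D->L->B->refl->A->L'->A->R'->C->plug->C
Char 6 ('G'): step: R->6, L=7; G->plug->G->R->B->L->H->refl->D->L'->H->R'->B->plug->B
Char 7 ('A'): step: R->7, L=7; A->plug->A->R->G->L->C->refl->E->L'->E->R'->G->plug->G
Char 8 ('D'): step: R->0, L->0 (L advanced); D->plug->D->R->A->L->G->refl->F->L'->B->R'->A->plug->A

A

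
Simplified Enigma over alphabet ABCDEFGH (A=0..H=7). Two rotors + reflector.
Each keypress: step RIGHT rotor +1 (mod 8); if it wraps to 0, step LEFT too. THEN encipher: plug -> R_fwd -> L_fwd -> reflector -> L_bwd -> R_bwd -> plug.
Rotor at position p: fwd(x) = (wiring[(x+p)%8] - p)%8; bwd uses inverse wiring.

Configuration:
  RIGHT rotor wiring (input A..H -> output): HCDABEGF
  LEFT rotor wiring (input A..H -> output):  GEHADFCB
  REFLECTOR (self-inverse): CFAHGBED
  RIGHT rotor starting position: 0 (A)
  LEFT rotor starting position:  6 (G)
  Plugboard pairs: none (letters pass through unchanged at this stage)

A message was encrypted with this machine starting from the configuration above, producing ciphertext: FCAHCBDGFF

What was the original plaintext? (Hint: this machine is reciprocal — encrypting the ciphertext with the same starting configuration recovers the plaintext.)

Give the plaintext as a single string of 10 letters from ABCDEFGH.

Char 1 ('F'): step: R->1, L=6; F->plug->F->R->F->L->C->refl->A->L'->C->R'->B->plug->B
Char 2 ('C'): step: R->2, L=6; C->plug->C->R->H->L->H->refl->D->L'->B->R'->A->plug->A
Char 3 ('A'): step: R->3, L=6; A->plug->A->R->F->L->C->refl->A->L'->C->R'->E->plug->E
Char 4 ('H'): step: R->4, L=6; H->plug->H->R->E->L->B->refl->F->L'->G->R'->F->plug->F
Char 5 ('C'): step: R->5, L=6; C->plug->C->R->A->L->E->refl->G->L'->D->R'->G->plug->G
Char 6 ('B'): step: R->6, L=6; B->plug->B->R->H->L->H->refl->D->L'->B->R'->C->plug->C
Char 7 ('D'): step: R->7, L=6; D->plug->D->R->E->L->B->refl->F->L'->G->R'->A->plug->A
Char 8 ('G'): step: R->0, L->7 (L advanced); G->plug->G->R->G->L->G->refl->E->L'->F->R'->H->plug->H
Char 9 ('F'): step: R->1, L=7; F->plug->F->R->F->L->E->refl->G->L'->G->R'->H->plug->H
Char 10 ('F'): step: R->2, L=7; F->plug->F->R->D->L->A->refl->C->L'->A->R'->H->plug->H

Answer: BAEFGCAHHH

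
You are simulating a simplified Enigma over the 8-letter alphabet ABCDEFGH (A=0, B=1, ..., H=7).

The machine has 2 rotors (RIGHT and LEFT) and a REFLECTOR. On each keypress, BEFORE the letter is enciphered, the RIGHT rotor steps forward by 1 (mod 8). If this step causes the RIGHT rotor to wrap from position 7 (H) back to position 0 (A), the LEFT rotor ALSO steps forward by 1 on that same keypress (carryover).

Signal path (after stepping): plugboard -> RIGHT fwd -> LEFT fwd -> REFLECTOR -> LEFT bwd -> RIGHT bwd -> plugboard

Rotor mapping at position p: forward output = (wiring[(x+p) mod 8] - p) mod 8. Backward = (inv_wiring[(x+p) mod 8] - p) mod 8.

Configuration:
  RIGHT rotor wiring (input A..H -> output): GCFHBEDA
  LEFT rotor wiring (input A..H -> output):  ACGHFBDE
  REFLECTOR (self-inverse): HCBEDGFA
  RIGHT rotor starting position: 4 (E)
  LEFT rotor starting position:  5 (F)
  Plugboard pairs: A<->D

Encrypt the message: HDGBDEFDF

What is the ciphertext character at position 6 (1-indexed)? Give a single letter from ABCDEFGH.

Char 1 ('H'): step: R->5, L=5; H->plug->H->R->E->L->F->refl->G->L'->B->R'->D->plug->A
Char 2 ('D'): step: R->6, L=5; D->plug->A->R->F->L->B->refl->C->L'->G->R'->H->plug->H
Char 3 ('G'): step: R->7, L=5; G->plug->G->R->F->L->B->refl->C->L'->G->R'->D->plug->A
Char 4 ('B'): step: R->0, L->6 (L advanced); B->plug->B->R->C->L->C->refl->B->L'->F->R'->C->plug->C
Char 5 ('D'): step: R->1, L=6; D->plug->A->R->B->L->G->refl->F->L'->A->R'->D->plug->A
Char 6 ('E'): step: R->2, L=6; E->plug->E->R->B->L->G->refl->F->L'->A->R'->H->plug->H

H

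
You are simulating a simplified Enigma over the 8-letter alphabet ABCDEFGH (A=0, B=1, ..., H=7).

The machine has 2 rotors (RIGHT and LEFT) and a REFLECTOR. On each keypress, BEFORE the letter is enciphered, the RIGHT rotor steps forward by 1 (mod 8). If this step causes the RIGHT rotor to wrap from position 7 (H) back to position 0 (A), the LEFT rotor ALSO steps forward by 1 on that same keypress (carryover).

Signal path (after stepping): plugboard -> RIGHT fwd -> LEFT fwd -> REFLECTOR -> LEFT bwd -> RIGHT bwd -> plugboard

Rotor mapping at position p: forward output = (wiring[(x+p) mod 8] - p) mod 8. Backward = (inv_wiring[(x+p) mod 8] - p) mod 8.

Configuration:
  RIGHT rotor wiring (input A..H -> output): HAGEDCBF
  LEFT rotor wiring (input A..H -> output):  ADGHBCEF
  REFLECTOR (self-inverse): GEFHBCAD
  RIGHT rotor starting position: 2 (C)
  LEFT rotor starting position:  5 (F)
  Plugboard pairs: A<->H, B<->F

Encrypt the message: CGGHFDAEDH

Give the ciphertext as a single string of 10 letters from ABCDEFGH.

Char 1 ('C'): step: R->3, L=5; C->plug->C->R->H->L->E->refl->B->L'->F->R'->G->plug->G
Char 2 ('G'): step: R->4, L=5; G->plug->G->R->C->L->A->refl->G->L'->E->R'->F->plug->B
Char 3 ('G'): step: R->5, L=5; G->plug->G->R->H->L->E->refl->B->L'->F->R'->A->plug->H
Char 4 ('H'): step: R->6, L=5; H->plug->A->R->D->L->D->refl->H->L'->B->R'->C->plug->C
Char 5 ('F'): step: R->7, L=5; F->plug->B->R->A->L->F->refl->C->L'->G->R'->A->plug->H
Char 6 ('D'): step: R->0, L->6 (L advanced); D->plug->D->R->E->L->A->refl->G->L'->A->R'->B->plug->F
Char 7 ('A'): step: R->1, L=6; A->plug->H->R->G->L->D->refl->H->L'->B->R'->E->plug->E
Char 8 ('E'): step: R->2, L=6; E->plug->E->R->H->L->E->refl->B->L'->F->R'->G->plug->G
Char 9 ('D'): step: R->3, L=6; D->plug->D->R->G->L->D->refl->H->L'->B->R'->A->plug->H
Char 10 ('H'): step: R->4, L=6; H->plug->A->R->H->L->E->refl->B->L'->F->R'->C->plug->C

Answer: GBHCHFEGHC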